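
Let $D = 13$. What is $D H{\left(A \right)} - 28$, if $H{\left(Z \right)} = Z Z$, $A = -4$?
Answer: $180$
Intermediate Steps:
$H{\left(Z \right)} = Z^{2}$
$D H{\left(A \right)} - 28 = 13 \left(-4\right)^{2} - 28 = 13 \cdot 16 - 28 = 208 - 28 = 180$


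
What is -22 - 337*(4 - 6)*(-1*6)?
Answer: -4066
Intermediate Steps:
-22 - 337*(4 - 6)*(-1*6) = -22 - (-674)*(-6) = -22 - 337*12 = -22 - 4044 = -4066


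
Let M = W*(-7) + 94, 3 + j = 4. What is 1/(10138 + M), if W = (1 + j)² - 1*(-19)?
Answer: 1/10071 ≈ 9.9295e-5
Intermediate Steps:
j = 1 (j = -3 + 4 = 1)
W = 23 (W = (1 + 1)² - 1*(-19) = 2² + 19 = 4 + 19 = 23)
M = -67 (M = 23*(-7) + 94 = -161 + 94 = -67)
1/(10138 + M) = 1/(10138 - 67) = 1/10071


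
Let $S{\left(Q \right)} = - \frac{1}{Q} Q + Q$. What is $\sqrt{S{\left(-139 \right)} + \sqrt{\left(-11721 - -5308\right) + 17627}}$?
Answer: $\sqrt{-140 + 3 \sqrt{1246}} \approx 5.8398 i$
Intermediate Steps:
$S{\left(Q \right)} = -1 + Q$
$\sqrt{S{\left(-139 \right)} + \sqrt{\left(-11721 - -5308\right) + 17627}} = \sqrt{\left(-1 - 139\right) + \sqrt{\left(-11721 - -5308\right) + 17627}} = \sqrt{-140 + \sqrt{\left(-11721 + 5308\right) + 17627}} = \sqrt{-140 + \sqrt{-6413 + 17627}} = \sqrt{-140 + \sqrt{11214}} = \sqrt{-140 + 3 \sqrt{1246}}$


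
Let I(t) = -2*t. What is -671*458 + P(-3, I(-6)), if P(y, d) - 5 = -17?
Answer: -307330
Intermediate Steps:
P(y, d) = -12 (P(y, d) = 5 - 17 = -12)
-671*458 + P(-3, I(-6)) = -671*458 - 12 = -307318 - 12 = -307330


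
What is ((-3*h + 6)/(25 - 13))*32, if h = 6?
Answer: -32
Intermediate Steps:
((-3*h + 6)/(25 - 13))*32 = ((-3*6 + 6)/(25 - 13))*32 = ((-18 + 6)/12)*32 = ((1/12)*(-12))*32 = -1*32 = -32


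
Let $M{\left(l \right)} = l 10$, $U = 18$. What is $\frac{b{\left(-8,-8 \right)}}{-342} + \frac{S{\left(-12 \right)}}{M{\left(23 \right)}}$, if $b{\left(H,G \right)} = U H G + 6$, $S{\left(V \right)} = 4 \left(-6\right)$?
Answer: $- \frac{22879}{6555} \approx -3.4903$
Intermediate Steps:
$M{\left(l \right)} = 10 l$
$S{\left(V \right)} = -24$
$b{\left(H,G \right)} = 6 + 18 G H$ ($b{\left(H,G \right)} = 18 H G + 6 = 18 G H + 6 = 6 + 18 G H$)
$\frac{b{\left(-8,-8 \right)}}{-342} + \frac{S{\left(-12 \right)}}{M{\left(23 \right)}} = \frac{6 + 18 \left(-8\right) \left(-8\right)}{-342} - \frac{24}{10 \cdot 23} = \left(6 + 1152\right) \left(- \frac{1}{342}\right) - \frac{24}{230} = 1158 \left(- \frac{1}{342}\right) - \frac{12}{115} = - \frac{193}{57} - \frac{12}{115} = - \frac{22879}{6555}$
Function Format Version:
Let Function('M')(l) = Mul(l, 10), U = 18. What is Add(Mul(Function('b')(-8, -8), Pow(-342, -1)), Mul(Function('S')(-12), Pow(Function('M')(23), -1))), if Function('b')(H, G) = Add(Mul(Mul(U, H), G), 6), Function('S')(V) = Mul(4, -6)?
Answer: Rational(-22879, 6555) ≈ -3.4903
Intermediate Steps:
Function('M')(l) = Mul(10, l)
Function('S')(V) = -24
Function('b')(H, G) = Add(6, Mul(18, G, H)) (Function('b')(H, G) = Add(Mul(Mul(18, H), G), 6) = Add(Mul(18, G, H), 6) = Add(6, Mul(18, G, H)))
Add(Mul(Function('b')(-8, -8), Pow(-342, -1)), Mul(Function('S')(-12), Pow(Function('M')(23), -1))) = Add(Mul(Add(6, Mul(18, -8, -8)), Pow(-342, -1)), Mul(-24, Pow(Mul(10, 23), -1))) = Add(Mul(Add(6, 1152), Rational(-1, 342)), Mul(-24, Pow(230, -1))) = Add(Mul(1158, Rational(-1, 342)), Mul(-24, Rational(1, 230))) = Add(Rational(-193, 57), Rational(-12, 115)) = Rational(-22879, 6555)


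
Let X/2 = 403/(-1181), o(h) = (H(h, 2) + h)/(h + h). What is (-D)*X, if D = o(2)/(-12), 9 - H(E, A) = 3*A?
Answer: -2015/28344 ≈ -0.071091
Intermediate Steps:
H(E, A) = 9 - 3*A
o(h) = (3 + h)/(2*h) (o(h) = ((9 - 3*2) + h)/(h + h) = ((9 - 6) + h)/((2*h)) = (3 + h)*(1/(2*h)) = (3 + h)/(2*h))
X = -806/1181 (X = 2*(403/(-1181)) = 2*(403*(-1/1181)) = 2*(-403/1181) = -806/1181 ≈ -0.68247)
D = -5/48 (D = ((½)*(3 + 2)/2)/(-12) = ((½)*(½)*5)*(-1/12) = (5/4)*(-1/12) = -5/48 ≈ -0.10417)
(-D)*X = -1*(-5/48)*(-806/1181) = (5/48)*(-806/1181) = -2015/28344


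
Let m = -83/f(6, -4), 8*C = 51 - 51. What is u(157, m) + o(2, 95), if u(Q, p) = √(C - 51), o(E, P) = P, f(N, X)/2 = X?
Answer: 95 + I*√51 ≈ 95.0 + 7.1414*I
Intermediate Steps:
f(N, X) = 2*X
C = 0 (C = (51 - 51)/8 = (⅛)*0 = 0)
m = 83/8 (m = -83/(2*(-4)) = -83/(-8) = -83*(-⅛) = 83/8 ≈ 10.375)
u(Q, p) = I*√51 (u(Q, p) = √(0 - 51) = √(-51) = I*√51)
u(157, m) + o(2, 95) = I*√51 + 95 = 95 + I*√51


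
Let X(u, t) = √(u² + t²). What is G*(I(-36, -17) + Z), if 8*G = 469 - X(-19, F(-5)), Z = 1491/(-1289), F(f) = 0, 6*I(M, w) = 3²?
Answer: 199125/10312 ≈ 19.310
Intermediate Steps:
I(M, w) = 3/2 (I(M, w) = (⅙)*3² = (⅙)*9 = 3/2)
X(u, t) = √(t² + u²)
Z = -1491/1289 (Z = 1491*(-1/1289) = -1491/1289 ≈ -1.1567)
G = 225/4 (G = (469 - √(0² + (-19)²))/8 = (469 - √(0 + 361))/8 = (469 - √361)/8 = (469 - 1*19)/8 = (469 - 19)/8 = (⅛)*450 = 225/4 ≈ 56.250)
G*(I(-36, -17) + Z) = 225*(3/2 - 1491/1289)/4 = (225/4)*(885/2578) = 199125/10312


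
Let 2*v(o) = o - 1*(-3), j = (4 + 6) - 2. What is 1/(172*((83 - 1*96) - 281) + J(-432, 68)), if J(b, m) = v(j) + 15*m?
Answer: -2/99085 ≈ -2.0185e-5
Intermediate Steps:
j = 8 (j = 10 - 2 = 8)
v(o) = 3/2 + o/2 (v(o) = (o - 1*(-3))/2 = (o + 3)/2 = (3 + o)/2 = 3/2 + o/2)
J(b, m) = 11/2 + 15*m (J(b, m) = (3/2 + (1/2)*8) + 15*m = (3/2 + 4) + 15*m = 11/2 + 15*m)
1/(172*((83 - 1*96) - 281) + J(-432, 68)) = 1/(172*((83 - 1*96) - 281) + (11/2 + 15*68)) = 1/(172*((83 - 96) - 281) + (11/2 + 1020)) = 1/(172*(-13 - 281) + 2051/2) = 1/(172*(-294) + 2051/2) = 1/(-50568 + 2051/2) = 1/(-99085/2) = -2/99085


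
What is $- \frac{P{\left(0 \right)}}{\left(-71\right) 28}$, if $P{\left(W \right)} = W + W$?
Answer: $0$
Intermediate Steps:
$P{\left(W \right)} = 2 W$
$- \frac{P{\left(0 \right)}}{\left(-71\right) 28} = - \frac{2 \cdot 0}{\left(-71\right) 28} = - \frac{0}{-1988} = - \frac{0 \left(-1\right)}{1988} = \left(-1\right) 0 = 0$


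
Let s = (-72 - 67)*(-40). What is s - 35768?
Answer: -30208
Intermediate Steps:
s = 5560 (s = -139*(-40) = 5560)
s - 35768 = 5560 - 35768 = -30208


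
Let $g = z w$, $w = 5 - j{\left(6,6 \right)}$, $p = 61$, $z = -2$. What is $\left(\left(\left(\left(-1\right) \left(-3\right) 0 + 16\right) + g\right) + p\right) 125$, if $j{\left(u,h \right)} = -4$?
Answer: $7375$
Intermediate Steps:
$w = 9$ ($w = 5 - -4 = 5 + 4 = 9$)
$g = -18$ ($g = \left(-2\right) 9 = -18$)
$\left(\left(\left(\left(-1\right) \left(-3\right) 0 + 16\right) + g\right) + p\right) 125 = \left(\left(\left(\left(-1\right) \left(-3\right) 0 + 16\right) - 18\right) + 61\right) 125 = \left(\left(\left(3 \cdot 0 + 16\right) - 18\right) + 61\right) 125 = \left(\left(\left(0 + 16\right) - 18\right) + 61\right) 125 = \left(\left(16 - 18\right) + 61\right) 125 = \left(-2 + 61\right) 125 = 59 \cdot 125 = 7375$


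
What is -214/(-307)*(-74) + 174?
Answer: 37582/307 ≈ 122.42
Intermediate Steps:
-214/(-307)*(-74) + 174 = -214*(-1/307)*(-74) + 174 = (214/307)*(-74) + 174 = -15836/307 + 174 = 37582/307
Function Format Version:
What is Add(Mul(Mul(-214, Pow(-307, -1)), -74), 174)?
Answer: Rational(37582, 307) ≈ 122.42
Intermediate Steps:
Add(Mul(Mul(-214, Pow(-307, -1)), -74), 174) = Add(Mul(Mul(-214, Rational(-1, 307)), -74), 174) = Add(Mul(Rational(214, 307), -74), 174) = Add(Rational(-15836, 307), 174) = Rational(37582, 307)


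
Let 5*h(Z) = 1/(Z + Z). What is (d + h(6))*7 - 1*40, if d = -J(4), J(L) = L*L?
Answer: -9113/60 ≈ -151.88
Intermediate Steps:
J(L) = L²
d = -16 (d = -1*4² = -1*16 = -16)
h(Z) = 1/(10*Z) (h(Z) = 1/(5*(Z + Z)) = 1/(5*((2*Z))) = (1/(2*Z))/5 = 1/(10*Z))
(d + h(6))*7 - 1*40 = (-16 + (⅒)/6)*7 - 1*40 = (-16 + (⅒)*(⅙))*7 - 40 = (-16 + 1/60)*7 - 40 = -959/60*7 - 40 = -6713/60 - 40 = -9113/60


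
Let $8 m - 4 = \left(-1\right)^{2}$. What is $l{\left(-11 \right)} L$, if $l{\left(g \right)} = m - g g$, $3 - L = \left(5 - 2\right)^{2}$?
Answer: $\frac{2889}{4} \approx 722.25$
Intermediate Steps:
$m = \frac{5}{8}$ ($m = \frac{1}{2} + \frac{\left(-1\right)^{2}}{8} = \frac{1}{2} + \frac{1}{8} \cdot 1 = \frac{1}{2} + \frac{1}{8} = \frac{5}{8} \approx 0.625$)
$L = -6$ ($L = 3 - \left(5 - 2\right)^{2} = 3 - 3^{2} = 3 - 9 = -6$)
$l{\left(g \right)} = \frac{5}{8} - g^{2}$ ($l{\left(g \right)} = \frac{5}{8} - g g = \frac{5}{8} - g^{2}$)
$l{\left(-11 \right)} L = \left(\frac{5}{8} - \left(-11\right)^{2}\right) \left(-6\right) = \left(\frac{5}{8} - 121\right) \left(-6\right) = \left(- \frac{963}{8}\right) \left(-6\right) = \frac{2889}{4}$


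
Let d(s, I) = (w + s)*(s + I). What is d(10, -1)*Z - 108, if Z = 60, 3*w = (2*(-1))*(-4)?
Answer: 6732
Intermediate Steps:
w = 8/3 (w = ((2*(-1))*(-4))/3 = (-2*(-4))/3 = (⅓)*8 = 8/3 ≈ 2.6667)
d(s, I) = (8/3 + s)*(I + s) (d(s, I) = (8/3 + s)*(s + I) = (8/3 + s)*(I + s))
d(10, -1)*Z - 108 = (10² + (8/3)*(-1) + (8/3)*10 - 1*10)*60 - 108 = (100 - 8/3 + 80/3 - 10)*60 - 108 = 114*60 - 108 = 6840 - 108 = 6732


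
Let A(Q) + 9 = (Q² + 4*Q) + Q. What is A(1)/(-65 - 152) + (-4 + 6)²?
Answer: 871/217 ≈ 4.0138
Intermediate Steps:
A(Q) = -9 + Q² + 5*Q (A(Q) = -9 + ((Q² + 4*Q) + Q) = -9 + (Q² + 5*Q) = -9 + Q² + 5*Q)
A(1)/(-65 - 152) + (-4 + 6)² = (-9 + 1² + 5*1)/(-65 - 152) + (-4 + 6)² = (-9 + 1 + 5)/(-217) + 2² = -3*(-1/217) + 4 = 3/217 + 4 = 871/217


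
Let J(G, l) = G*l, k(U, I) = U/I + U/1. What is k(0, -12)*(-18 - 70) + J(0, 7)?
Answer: 0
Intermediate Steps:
k(U, I) = U + U/I (k(U, I) = U/I + U*1 = U/I + U = U + U/I)
k(0, -12)*(-18 - 70) + J(0, 7) = (0 + 0/(-12))*(-18 - 70) + 0*7 = (0 + 0*(-1/12))*(-88) + 0 = (0 + 0)*(-88) + 0 = 0*(-88) + 0 = 0 + 0 = 0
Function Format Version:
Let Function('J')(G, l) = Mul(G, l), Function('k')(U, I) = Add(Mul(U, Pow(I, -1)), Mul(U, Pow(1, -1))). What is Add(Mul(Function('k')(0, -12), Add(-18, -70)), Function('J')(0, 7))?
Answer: 0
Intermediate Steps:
Function('k')(U, I) = Add(U, Mul(U, Pow(I, -1))) (Function('k')(U, I) = Add(Mul(U, Pow(I, -1)), Mul(U, 1)) = Add(Mul(U, Pow(I, -1)), U) = Add(U, Mul(U, Pow(I, -1))))
Add(Mul(Function('k')(0, -12), Add(-18, -70)), Function('J')(0, 7)) = Add(Mul(Add(0, Mul(0, Pow(-12, -1))), Add(-18, -70)), Mul(0, 7)) = Add(Mul(Add(0, Mul(0, Rational(-1, 12))), -88), 0) = Add(Mul(Add(0, 0), -88), 0) = Add(Mul(0, -88), 0) = Add(0, 0) = 0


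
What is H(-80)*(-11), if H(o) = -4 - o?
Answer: -836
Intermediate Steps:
H(-80)*(-11) = (-4 - 1*(-80))*(-11) = (-4 + 80)*(-11) = 76*(-11) = -836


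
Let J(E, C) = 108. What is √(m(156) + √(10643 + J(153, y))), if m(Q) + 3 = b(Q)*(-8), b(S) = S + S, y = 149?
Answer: √(-2499 + √10751) ≈ 48.942*I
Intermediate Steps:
b(S) = 2*S
m(Q) = -3 - 16*Q (m(Q) = -3 + (2*Q)*(-8) = -3 - 16*Q)
√(m(156) + √(10643 + J(153, y))) = √((-3 - 16*156) + √(10643 + 108)) = √((-3 - 2496) + √10751) = √(-2499 + √10751)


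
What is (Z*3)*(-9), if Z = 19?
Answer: -513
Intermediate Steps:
(Z*3)*(-9) = (19*3)*(-9) = 57*(-9) = -513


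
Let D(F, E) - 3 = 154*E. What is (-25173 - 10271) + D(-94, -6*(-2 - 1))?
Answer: -32669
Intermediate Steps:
D(F, E) = 3 + 154*E
(-25173 - 10271) + D(-94, -6*(-2 - 1)) = (-25173 - 10271) + (3 + 154*(-6*(-2 - 1))) = -35444 + (3 + 154*(-6*(-3))) = -35444 + (3 + 154*18) = -35444 + (3 + 2772) = -35444 + 2775 = -32669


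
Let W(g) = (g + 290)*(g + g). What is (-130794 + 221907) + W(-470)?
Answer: 260313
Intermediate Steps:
W(g) = 2*g*(290 + g) (W(g) = (290 + g)*(2*g) = 2*g*(290 + g))
(-130794 + 221907) + W(-470) = (-130794 + 221907) + 2*(-470)*(290 - 470) = 91113 + 2*(-470)*(-180) = 91113 + 169200 = 260313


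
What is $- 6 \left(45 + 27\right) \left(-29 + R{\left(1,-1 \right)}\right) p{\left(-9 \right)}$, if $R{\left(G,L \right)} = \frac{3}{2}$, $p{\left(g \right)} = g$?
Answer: $-106920$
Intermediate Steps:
$R{\left(G,L \right)} = \frac{3}{2}$ ($R{\left(G,L \right)} = 3 \cdot \frac{1}{2} = \frac{3}{2}$)
$- 6 \left(45 + 27\right) \left(-29 + R{\left(1,-1 \right)}\right) p{\left(-9 \right)} = - 6 \left(45 + 27\right) \left(-29 + \frac{3}{2}\right) \left(-9\right) = - 6 \cdot 72 \left(- \frac{55}{2}\right) \left(-9\right) = \left(-6\right) \left(-1980\right) \left(-9\right) = 11880 \left(-9\right) = -106920$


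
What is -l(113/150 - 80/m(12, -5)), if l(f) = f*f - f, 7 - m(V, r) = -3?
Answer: -1344619/22500 ≈ -59.761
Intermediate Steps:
m(V, r) = 10 (m(V, r) = 7 - 1*(-3) = 7 + 3 = 10)
l(f) = f² - f
-l(113/150 - 80/m(12, -5)) = -(113/150 - 80/10)*(-1 + (113/150 - 80/10)) = -(113*(1/150) - 80*⅒)*(-1 + (113*(1/150) - 80*⅒)) = -(113/150 - 8)*(-1 + (113/150 - 8)) = -(-1087)*(-1 - 1087/150)/150 = -(-1087)*(-1237)/(150*150) = -1*1344619/22500 = -1344619/22500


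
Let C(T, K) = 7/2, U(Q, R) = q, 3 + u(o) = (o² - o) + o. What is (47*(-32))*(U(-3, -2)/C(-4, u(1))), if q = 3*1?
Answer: -9024/7 ≈ -1289.1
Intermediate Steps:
q = 3
u(o) = -3 + o² (u(o) = -3 + ((o² - o) + o) = -3 + o²)
U(Q, R) = 3
C(T, K) = 7/2 (C(T, K) = 7*(½) = 7/2)
(47*(-32))*(U(-3, -2)/C(-4, u(1))) = (47*(-32))*(3/(7/2)) = -4512*2/7 = -1504*6/7 = -9024/7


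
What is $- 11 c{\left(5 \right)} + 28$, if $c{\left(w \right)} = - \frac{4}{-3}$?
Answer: $\frac{40}{3} \approx 13.333$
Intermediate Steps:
$c{\left(w \right)} = \frac{4}{3}$ ($c{\left(w \right)} = \left(-4\right) \left(- \frac{1}{3}\right) = \frac{4}{3}$)
$- 11 c{\left(5 \right)} + 28 = \left(-11\right) \frac{4}{3} + 28 = - \frac{44}{3} + 28 = \frac{40}{3}$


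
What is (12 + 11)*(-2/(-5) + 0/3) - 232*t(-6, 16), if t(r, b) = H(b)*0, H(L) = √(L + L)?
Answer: 46/5 ≈ 9.2000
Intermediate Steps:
H(L) = √2*√L (H(L) = √(2*L) = √2*√L)
t(r, b) = 0 (t(r, b) = (√2*√b)*0 = 0)
(12 + 11)*(-2/(-5) + 0/3) - 232*t(-6, 16) = (12 + 11)*(-2/(-5) + 0/3) - 232*0 = 23*(-2*(-⅕) + 0*(⅓)) + 0 = 23*(⅖ + 0) + 0 = 23*(⅖) + 0 = 46/5 + 0 = 46/5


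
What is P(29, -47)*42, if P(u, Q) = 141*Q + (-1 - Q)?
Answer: -276402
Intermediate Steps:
P(u, Q) = -1 + 140*Q
P(29, -47)*42 = (-1 + 140*(-47))*42 = (-1 - 6580)*42 = -6581*42 = -276402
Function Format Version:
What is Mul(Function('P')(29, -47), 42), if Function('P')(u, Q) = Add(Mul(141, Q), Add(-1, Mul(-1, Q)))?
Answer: -276402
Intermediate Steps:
Function('P')(u, Q) = Add(-1, Mul(140, Q))
Mul(Function('P')(29, -47), 42) = Mul(Add(-1, Mul(140, -47)), 42) = Mul(Add(-1, -6580), 42) = Mul(-6581, 42) = -276402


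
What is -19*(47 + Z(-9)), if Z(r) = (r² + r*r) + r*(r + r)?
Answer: -7049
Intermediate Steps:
Z(r) = 4*r² (Z(r) = (r² + r²) + r*(2*r) = 2*r² + 2*r² = 4*r²)
-19*(47 + Z(-9)) = -19*(47 + 4*(-9)²) = -19*(47 + 4*81) = -19*(47 + 324) = -19*371 = -7049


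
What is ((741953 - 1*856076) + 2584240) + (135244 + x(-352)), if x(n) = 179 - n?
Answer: 2605892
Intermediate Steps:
((741953 - 1*856076) + 2584240) + (135244 + x(-352)) = ((741953 - 1*856076) + 2584240) + (135244 + (179 - 1*(-352))) = ((741953 - 856076) + 2584240) + (135244 + (179 + 352)) = (-114123 + 2584240) + (135244 + 531) = 2470117 + 135775 = 2605892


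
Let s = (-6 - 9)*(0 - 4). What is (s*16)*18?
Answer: 17280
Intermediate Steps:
s = 60 (s = -15*(-4) = 60)
(s*16)*18 = (60*16)*18 = 960*18 = 17280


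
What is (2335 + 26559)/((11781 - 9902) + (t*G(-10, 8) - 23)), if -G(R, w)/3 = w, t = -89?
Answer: 14447/1996 ≈ 7.2380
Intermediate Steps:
G(R, w) = -3*w
(2335 + 26559)/((11781 - 9902) + (t*G(-10, 8) - 23)) = (2335 + 26559)/((11781 - 9902) + (-(-267)*8 - 23)) = 28894/(1879 + (-89*(-24) - 23)) = 28894/(1879 + (2136 - 23)) = 28894/(1879 + 2113) = 28894/3992 = 28894*(1/3992) = 14447/1996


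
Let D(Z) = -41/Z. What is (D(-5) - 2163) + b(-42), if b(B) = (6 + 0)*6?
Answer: -10594/5 ≈ -2118.8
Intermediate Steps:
b(B) = 36 (b(B) = 6*6 = 36)
(D(-5) - 2163) + b(-42) = (-41/(-5) - 2163) + 36 = (-41*(-⅕) - 2163) + 36 = (41/5 - 2163) + 36 = -10774/5 + 36 = -10594/5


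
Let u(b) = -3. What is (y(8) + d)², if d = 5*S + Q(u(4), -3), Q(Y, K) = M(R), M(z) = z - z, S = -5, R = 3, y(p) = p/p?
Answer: 576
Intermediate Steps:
y(p) = 1
M(z) = 0
Q(Y, K) = 0
d = -25 (d = 5*(-5) + 0 = -25 + 0 = -25)
(y(8) + d)² = (1 - 25)² = (-24)² = 576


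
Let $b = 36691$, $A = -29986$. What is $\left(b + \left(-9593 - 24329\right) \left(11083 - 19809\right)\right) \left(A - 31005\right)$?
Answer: $-18055779482433$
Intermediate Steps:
$\left(b + \left(-9593 - 24329\right) \left(11083 - 19809\right)\right) \left(A - 31005\right) = \left(36691 + \left(-9593 - 24329\right) \left(11083 - 19809\right)\right) \left(-29986 - 31005\right) = \left(36691 - -296003372\right) \left(-60991\right) = \left(36691 + 296003372\right) \left(-60991\right) = 296040063 \left(-60991\right) = -18055779482433$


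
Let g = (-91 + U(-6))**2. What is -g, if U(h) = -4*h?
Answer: -4489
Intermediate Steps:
g = 4489 (g = (-91 - 4*(-6))**2 = (-91 + 24)**2 = (-67)**2 = 4489)
-g = -1*4489 = -4489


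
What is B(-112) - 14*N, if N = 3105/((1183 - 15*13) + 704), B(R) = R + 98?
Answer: -3731/94 ≈ -39.691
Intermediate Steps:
B(R) = 98 + R
N = 345/188 (N = 3105/((1183 - 195) + 704) = 3105/(988 + 704) = 3105/1692 = 3105*(1/1692) = 345/188 ≈ 1.8351)
B(-112) - 14*N = (98 - 112) - 14*345/188 = -14 - 1*2415/94 = -14 - 2415/94 = -3731/94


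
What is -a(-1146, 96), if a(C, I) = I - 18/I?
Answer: -1533/16 ≈ -95.813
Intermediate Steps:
-a(-1146, 96) = -(96 - 18/96) = -(96 - 18*1/96) = -(96 - 3/16) = -1*1533/16 = -1533/16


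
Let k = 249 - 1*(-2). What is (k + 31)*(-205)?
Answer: -57810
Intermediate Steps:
k = 251 (k = 249 + 2 = 251)
(k + 31)*(-205) = (251 + 31)*(-205) = 282*(-205) = -57810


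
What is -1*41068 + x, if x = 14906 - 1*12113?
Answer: -38275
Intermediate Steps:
x = 2793 (x = 14906 - 12113 = 2793)
-1*41068 + x = -1*41068 + 2793 = -41068 + 2793 = -38275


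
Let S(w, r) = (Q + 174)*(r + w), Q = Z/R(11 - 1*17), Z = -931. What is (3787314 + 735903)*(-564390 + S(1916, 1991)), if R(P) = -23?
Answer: 28461261923637/23 ≈ 1.2374e+12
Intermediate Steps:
Q = 931/23 (Q = -931/(-23) = -931*(-1/23) = 931/23 ≈ 40.478)
S(w, r) = 4933*r/23 + 4933*w/23 (S(w, r) = (931/23 + 174)*(r + w) = 4933*(r + w)/23 = 4933*r/23 + 4933*w/23)
(3787314 + 735903)*(-564390 + S(1916, 1991)) = (3787314 + 735903)*(-564390 + ((4933/23)*1991 + (4933/23)*1916)) = 4523217*(-564390 + (9821603/23 + 9451628/23)) = 4523217*(-564390 + 19273231/23) = 4523217*(6292261/23) = 28461261923637/23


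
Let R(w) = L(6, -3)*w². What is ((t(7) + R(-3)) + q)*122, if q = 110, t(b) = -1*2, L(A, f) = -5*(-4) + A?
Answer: 41724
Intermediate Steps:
L(A, f) = 20 + A
t(b) = -2
R(w) = 26*w² (R(w) = (20 + 6)*w² = 26*w²)
((t(7) + R(-3)) + q)*122 = ((-2 + 26*(-3)²) + 110)*122 = ((-2 + 26*9) + 110)*122 = ((-2 + 234) + 110)*122 = (232 + 110)*122 = 342*122 = 41724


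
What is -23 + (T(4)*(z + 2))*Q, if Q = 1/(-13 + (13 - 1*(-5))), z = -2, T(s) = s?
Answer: -23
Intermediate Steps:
Q = ⅕ (Q = 1/(-13 + (13 + 5)) = 1/(-13 + 18) = 1/5 = ⅕ ≈ 0.20000)
-23 + (T(4)*(z + 2))*Q = -23 + (4*(-2 + 2))*(⅕) = -23 + (4*0)*(⅕) = -23 + 0*(⅕) = -23 + 0 = -23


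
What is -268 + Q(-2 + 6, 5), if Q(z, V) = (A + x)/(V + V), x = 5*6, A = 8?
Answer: -1321/5 ≈ -264.20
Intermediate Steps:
x = 30
Q(z, V) = 19/V (Q(z, V) = (8 + 30)/(V + V) = 38/((2*V)) = 38*(1/(2*V)) = 19/V)
-268 + Q(-2 + 6, 5) = -268 + 19/5 = -1321/5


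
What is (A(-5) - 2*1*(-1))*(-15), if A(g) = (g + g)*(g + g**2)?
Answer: 2970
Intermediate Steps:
A(g) = 2*g*(g + g**2) (A(g) = (2*g)*(g + g**2) = 2*g*(g + g**2))
(A(-5) - 2*1*(-1))*(-15) = (2*(-5)**2*(1 - 5) - 2*1*(-1))*(-15) = (2*25*(-4) - 2*(-1))*(-15) = (-200 + 2)*(-15) = -198*(-15) = 2970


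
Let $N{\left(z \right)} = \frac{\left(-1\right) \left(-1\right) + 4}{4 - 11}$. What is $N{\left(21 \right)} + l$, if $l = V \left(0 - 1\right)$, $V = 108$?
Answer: $- \frac{761}{7} \approx -108.71$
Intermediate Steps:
$l = -108$ ($l = 108 \left(0 - 1\right) = 108 \left(-1\right) = -108$)
$N{\left(z \right)} = - \frac{5}{7}$ ($N{\left(z \right)} = \frac{1 + 4}{-7} = 5 \left(- \frac{1}{7}\right) = - \frac{5}{7}$)
$N{\left(21 \right)} + l = - \frac{5}{7} - 108 = - \frac{761}{7}$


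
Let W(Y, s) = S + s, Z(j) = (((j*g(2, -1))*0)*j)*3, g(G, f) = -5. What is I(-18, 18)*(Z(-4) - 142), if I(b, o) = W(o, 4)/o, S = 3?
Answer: -497/9 ≈ -55.222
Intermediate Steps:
Z(j) = 0 (Z(j) = (((j*(-5))*0)*j)*3 = ((-5*j*0)*j)*3 = (0*j)*3 = 0*3 = 0)
W(Y, s) = 3 + s
I(b, o) = 7/o (I(b, o) = (3 + 4)/o = 7/o)
I(-18, 18)*(Z(-4) - 142) = (7/18)*(0 - 142) = (7*(1/18))*(-142) = (7/18)*(-142) = -497/9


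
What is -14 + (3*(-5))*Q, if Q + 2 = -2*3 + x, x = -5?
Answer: 181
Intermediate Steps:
Q = -13 (Q = -2 + (-2*3 - 5) = -2 + (-6 - 5) = -2 - 11 = -13)
-14 + (3*(-5))*Q = -14 + (3*(-5))*(-13) = -14 - 15*(-13) = -14 + 195 = 181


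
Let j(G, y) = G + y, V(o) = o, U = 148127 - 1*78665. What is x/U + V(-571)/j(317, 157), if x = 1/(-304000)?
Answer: -2009581968079/1668199392000 ≈ -1.2046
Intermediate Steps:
U = 69462 (U = 148127 - 78665 = 69462)
x = -1/304000 ≈ -3.2895e-6
x/U + V(-571)/j(317, 157) = -1/304000/69462 - 571/(317 + 157) = -1/304000*1/69462 - 571/474 = -1/21116448000 - 571*1/474 = -1/21116448000 - 571/474 = -2009581968079/1668199392000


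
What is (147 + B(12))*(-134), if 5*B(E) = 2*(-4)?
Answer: -97418/5 ≈ -19484.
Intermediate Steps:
B(E) = -8/5 (B(E) = (2*(-4))/5 = (1/5)*(-8) = -8/5)
(147 + B(12))*(-134) = (147 - 8/5)*(-134) = (727/5)*(-134) = -97418/5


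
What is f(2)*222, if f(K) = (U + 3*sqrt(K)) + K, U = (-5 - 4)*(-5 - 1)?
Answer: 12432 + 666*sqrt(2) ≈ 13374.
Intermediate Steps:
U = 54 (U = -9*(-6) = 54)
f(K) = 54 + K + 3*sqrt(K) (f(K) = (54 + 3*sqrt(K)) + K = 54 + K + 3*sqrt(K))
f(2)*222 = (54 + 2 + 3*sqrt(2))*222 = (56 + 3*sqrt(2))*222 = 12432 + 666*sqrt(2)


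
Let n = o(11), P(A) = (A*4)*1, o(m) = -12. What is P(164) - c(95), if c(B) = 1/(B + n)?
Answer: 54447/83 ≈ 655.99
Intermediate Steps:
P(A) = 4*A (P(A) = (4*A)*1 = 4*A)
n = -12
c(B) = 1/(-12 + B) (c(B) = 1/(B - 12) = 1/(-12 + B))
P(164) - c(95) = 4*164 - 1/(-12 + 95) = 656 - 1/83 = 54447/83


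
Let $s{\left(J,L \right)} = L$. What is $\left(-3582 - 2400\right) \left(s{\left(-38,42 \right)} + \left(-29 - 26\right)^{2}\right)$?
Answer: $-18346794$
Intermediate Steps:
$\left(-3582 - 2400\right) \left(s{\left(-38,42 \right)} + \left(-29 - 26\right)^{2}\right) = \left(-3582 - 2400\right) \left(42 + \left(-29 - 26\right)^{2}\right) = - 5982 \left(42 + \left(-55\right)^{2}\right) = - 5982 \left(42 + 3025\right) = \left(-5982\right) 3067 = -18346794$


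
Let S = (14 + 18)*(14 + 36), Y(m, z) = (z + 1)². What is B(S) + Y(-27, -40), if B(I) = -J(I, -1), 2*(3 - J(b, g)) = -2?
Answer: 1517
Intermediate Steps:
Y(m, z) = (1 + z)²
S = 1600 (S = 32*50 = 1600)
J(b, g) = 4 (J(b, g) = 3 - ½*(-2) = 3 + 1 = 4)
B(I) = -4 (B(I) = -1*4 = -4)
B(S) + Y(-27, -40) = -4 + (1 - 40)² = -4 + (-39)² = -4 + 1521 = 1517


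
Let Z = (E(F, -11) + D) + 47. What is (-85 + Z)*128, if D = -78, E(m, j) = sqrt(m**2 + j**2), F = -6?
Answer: -14848 + 128*sqrt(157) ≈ -13244.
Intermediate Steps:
E(m, j) = sqrt(j**2 + m**2)
Z = -31 + sqrt(157) (Z = (sqrt((-11)**2 + (-6)**2) - 78) + 47 = (sqrt(121 + 36) - 78) + 47 = (sqrt(157) - 78) + 47 = (-78 + sqrt(157)) + 47 = -31 + sqrt(157) ≈ -18.470)
(-85 + Z)*128 = (-85 + (-31 + sqrt(157)))*128 = (-116 + sqrt(157))*128 = -14848 + 128*sqrt(157)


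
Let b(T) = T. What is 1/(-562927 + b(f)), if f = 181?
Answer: -1/562746 ≈ -1.7770e-6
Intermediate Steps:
1/(-562927 + b(f)) = 1/(-562927 + 181) = 1/(-562746) = -1/562746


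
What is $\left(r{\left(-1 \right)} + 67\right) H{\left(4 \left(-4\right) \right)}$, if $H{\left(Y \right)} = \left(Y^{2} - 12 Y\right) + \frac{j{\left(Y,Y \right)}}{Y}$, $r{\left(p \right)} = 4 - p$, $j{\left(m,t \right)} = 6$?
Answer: $32229$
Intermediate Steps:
$H{\left(Y \right)} = Y^{2} - 12 Y + \frac{6}{Y}$ ($H{\left(Y \right)} = \left(Y^{2} - 12 Y\right) + \frac{6}{Y} = Y^{2} - 12 Y + \frac{6}{Y}$)
$\left(r{\left(-1 \right)} + 67\right) H{\left(4 \left(-4\right) \right)} = \left(\left(4 - -1\right) + 67\right) \frac{6 + \left(4 \left(-4\right)\right)^{2} \left(-12 + 4 \left(-4\right)\right)}{4 \left(-4\right)} = \left(\left(4 + 1\right) + 67\right) \frac{6 + \left(-16\right)^{2} \left(-12 - 16\right)}{-16} = \left(5 + 67\right) \left(- \frac{6 + 256 \left(-28\right)}{16}\right) = 72 \left(- \frac{6 - 7168}{16}\right) = 72 \left(\left(- \frac{1}{16}\right) \left(-7162\right)\right) = 72 \cdot \frac{3581}{8} = 32229$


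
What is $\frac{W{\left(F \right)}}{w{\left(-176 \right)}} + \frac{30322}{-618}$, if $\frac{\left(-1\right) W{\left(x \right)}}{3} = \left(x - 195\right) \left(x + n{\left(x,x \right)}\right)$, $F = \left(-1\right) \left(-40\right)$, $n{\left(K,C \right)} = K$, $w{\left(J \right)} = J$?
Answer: $- \frac{885196}{3399} \approx -260.43$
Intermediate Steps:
$F = 40$
$W{\left(x \right)} = - 6 x \left(-195 + x\right)$ ($W{\left(x \right)} = - 3 \left(x - 195\right) \left(x + x\right) = - 3 \left(-195 + x\right) 2 x = - 3 \cdot 2 x \left(-195 + x\right) = - 6 x \left(-195 + x\right)$)
$\frac{W{\left(F \right)}}{w{\left(-176 \right)}} + \frac{30322}{-618} = \frac{6 \cdot 40 \left(195 - 40\right)}{-176} + \frac{30322}{-618} = 6 \cdot 40 \left(195 - 40\right) \left(- \frac{1}{176}\right) + 30322 \left(- \frac{1}{618}\right) = 6 \cdot 40 \cdot 155 \left(- \frac{1}{176}\right) - \frac{15161}{309} = 37200 \left(- \frac{1}{176}\right) - \frac{15161}{309} = - \frac{2325}{11} - \frac{15161}{309} = - \frac{885196}{3399}$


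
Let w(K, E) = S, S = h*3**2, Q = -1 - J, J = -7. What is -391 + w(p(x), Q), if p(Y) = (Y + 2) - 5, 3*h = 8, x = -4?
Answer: -367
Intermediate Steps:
h = 8/3 (h = (1/3)*8 = 8/3 ≈ 2.6667)
p(Y) = -3 + Y (p(Y) = (2 + Y) - 5 = -3 + Y)
Q = 6 (Q = -1 - 1*(-7) = -1 + 7 = 6)
S = 24 (S = (8/3)*3**2 = (8/3)*9 = 24)
w(K, E) = 24
-391 + w(p(x), Q) = -391 + 24 = -367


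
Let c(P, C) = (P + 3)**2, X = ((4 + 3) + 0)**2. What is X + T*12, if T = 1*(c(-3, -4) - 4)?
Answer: 1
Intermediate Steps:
X = 49 (X = (7 + 0)**2 = 7**2 = 49)
c(P, C) = (3 + P)**2
T = -4 (T = 1*((3 - 3)**2 - 4) = 1*(0**2 - 4) = 1*(0 - 4) = 1*(-4) = -4)
X + T*12 = 49 - 4*12 = 49 - 48 = 1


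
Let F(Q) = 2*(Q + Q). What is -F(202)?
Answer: -808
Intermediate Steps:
F(Q) = 4*Q (F(Q) = 2*(2*Q) = 4*Q)
-F(202) = -4*202 = -1*808 = -808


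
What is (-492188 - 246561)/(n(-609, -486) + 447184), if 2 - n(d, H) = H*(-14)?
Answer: -738749/440382 ≈ -1.6775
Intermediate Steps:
n(d, H) = 2 + 14*H (n(d, H) = 2 - H*(-14) = 2 - (-14)*H = 2 + 14*H)
(-492188 - 246561)/(n(-609, -486) + 447184) = (-492188 - 246561)/((2 + 14*(-486)) + 447184) = -738749/((2 - 6804) + 447184) = -738749/(-6802 + 447184) = -738749/440382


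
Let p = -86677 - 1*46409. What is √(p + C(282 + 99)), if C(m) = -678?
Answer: 2*I*√33441 ≈ 365.74*I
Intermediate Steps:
p = -133086 (p = -86677 - 46409 = -133086)
√(p + C(282 + 99)) = √(-133086 - 678) = √(-133764) = 2*I*√33441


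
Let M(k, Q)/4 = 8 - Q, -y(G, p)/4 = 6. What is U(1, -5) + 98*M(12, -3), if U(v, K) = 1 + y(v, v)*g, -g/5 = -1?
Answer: 4193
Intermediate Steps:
y(G, p) = -24 (y(G, p) = -4*6 = -24)
M(k, Q) = 32 - 4*Q (M(k, Q) = 4*(8 - Q) = 32 - 4*Q)
g = 5 (g = -5*(-1) = 5)
U(v, K) = -119 (U(v, K) = 1 - 24*5 = 1 - 120 = -119)
U(1, -5) + 98*M(12, -3) = -119 + 98*(32 - 4*(-3)) = -119 + 98*(32 + 12) = -119 + 98*44 = -119 + 4312 = 4193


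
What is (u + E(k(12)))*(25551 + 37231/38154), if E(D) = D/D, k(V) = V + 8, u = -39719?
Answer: -19360739378015/19077 ≈ -1.0149e+9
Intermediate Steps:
k(V) = 8 + V
E(D) = 1
(u + E(k(12)))*(25551 + 37231/38154) = (-39719 + 1)*(25551 + 37231/38154) = -39718*(25551 + 37231*(1/38154)) = -39718*(25551 + 37231/38154) = -39718*974910085/38154 = -19360739378015/19077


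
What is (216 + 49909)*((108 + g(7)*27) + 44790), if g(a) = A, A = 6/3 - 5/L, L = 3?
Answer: 2250963375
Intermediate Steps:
A = 1/3 (A = 6/3 - 5/3 = 6*(1/3) - 5*1/3 = 2 - 5/3 = 1/3 ≈ 0.33333)
g(a) = 1/3
(216 + 49909)*((108 + g(7)*27) + 44790) = (216 + 49909)*((108 + (1/3)*27) + 44790) = 50125*((108 + 9) + 44790) = 50125*(117 + 44790) = 50125*44907 = 2250963375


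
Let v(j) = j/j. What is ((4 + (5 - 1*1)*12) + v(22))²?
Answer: 2809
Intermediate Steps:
v(j) = 1
((4 + (5 - 1*1)*12) + v(22))² = ((4 + (5 - 1*1)*12) + 1)² = ((4 + (5 - 1)*12) + 1)² = ((4 + 4*12) + 1)² = ((4 + 48) + 1)² = (52 + 1)² = 53² = 2809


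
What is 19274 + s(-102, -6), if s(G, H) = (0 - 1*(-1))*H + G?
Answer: 19166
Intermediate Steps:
s(G, H) = G + H (s(G, H) = (0 + 1)*H + G = 1*H + G = H + G = G + H)
19274 + s(-102, -6) = 19274 + (-102 - 6) = 19274 - 108 = 19166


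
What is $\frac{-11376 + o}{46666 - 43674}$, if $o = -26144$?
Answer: $- \frac{2345}{187} \approx -12.54$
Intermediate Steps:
$\frac{-11376 + o}{46666 - 43674} = \frac{-11376 - 26144}{46666 - 43674} = - \frac{37520}{2992} = \left(-37520\right) \frac{1}{2992} = - \frac{2345}{187}$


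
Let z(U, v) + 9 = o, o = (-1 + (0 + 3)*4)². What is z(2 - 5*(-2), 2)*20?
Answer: 2240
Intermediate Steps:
o = 121 (o = (-1 + 3*4)² = (-1 + 12)² = 11² = 121)
z(U, v) = 112 (z(U, v) = -9 + 121 = 112)
z(2 - 5*(-2), 2)*20 = 112*20 = 2240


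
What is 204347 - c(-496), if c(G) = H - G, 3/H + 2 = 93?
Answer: 18550438/91 ≈ 2.0385e+5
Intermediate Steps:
H = 3/91 (H = 3/(-2 + 93) = 3/91 ≈ 0.032967)
c(G) = 3/91 - G
204347 - c(-496) = 204347 - (3/91 - 1*(-496)) = 204347 - (3/91 + 496) = 204347 - 1*45139/91 = 204347 - 45139/91 = 18550438/91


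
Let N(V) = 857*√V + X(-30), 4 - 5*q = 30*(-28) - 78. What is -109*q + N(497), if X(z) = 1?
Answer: -100493/5 + 857*√497 ≈ -993.07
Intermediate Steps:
q = 922/5 (q = ⅘ - (30*(-28) - 78)/5 = ⅘ - (-840 - 78)/5 = ⅘ - ⅕*(-918) = ⅘ + 918/5 = 922/5 ≈ 184.40)
N(V) = 1 + 857*√V (N(V) = 857*√V + 1 = 1 + 857*√V)
-109*q + N(497) = -109*922/5 + (1 + 857*√497) = -100498/5 + (1 + 857*√497) = -100493/5 + 857*√497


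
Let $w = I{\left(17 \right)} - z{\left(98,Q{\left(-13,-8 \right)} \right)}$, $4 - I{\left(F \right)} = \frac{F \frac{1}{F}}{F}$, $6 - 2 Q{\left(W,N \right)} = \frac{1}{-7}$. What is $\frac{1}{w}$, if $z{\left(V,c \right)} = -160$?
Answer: $\frac{17}{2787} \approx 0.0060997$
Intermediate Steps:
$Q{\left(W,N \right)} = \frac{43}{14}$ ($Q{\left(W,N \right)} = 3 - \frac{1}{2 \left(-7\right)} = 3 - - \frac{1}{14} = 3 + \frac{1}{14} = \frac{43}{14}$)
$I{\left(F \right)} = 4 - \frac{1}{F}$ ($I{\left(F \right)} = 4 - \frac{F \frac{1}{F}}{F} = 4 - 1 \frac{1}{F} = 4 - \frac{1}{F}$)
$w = \frac{2787}{17}$ ($w = \left(4 - \frac{1}{17}\right) - -160 = \left(4 - \frac{1}{17}\right) + 160 = \frac{67}{17} + 160 = \frac{2787}{17} \approx 163.94$)
$\frac{1}{w} = \frac{1}{\frac{2787}{17}} = \frac{17}{2787}$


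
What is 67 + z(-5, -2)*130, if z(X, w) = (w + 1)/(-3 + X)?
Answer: 333/4 ≈ 83.250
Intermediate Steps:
z(X, w) = (1 + w)/(-3 + X)
67 + z(-5, -2)*130 = 67 + ((1 - 2)/(-3 - 5))*130 = 67 + (-1/(-8))*130 = 67 - ⅛*(-1)*130 = 67 + (⅛)*130 = 67 + 65/4 = 333/4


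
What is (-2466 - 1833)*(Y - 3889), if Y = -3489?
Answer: 31718022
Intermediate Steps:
(-2466 - 1833)*(Y - 3889) = (-2466 - 1833)*(-3489 - 3889) = -4299*(-7378) = 31718022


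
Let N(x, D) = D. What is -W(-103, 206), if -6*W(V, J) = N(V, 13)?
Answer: 13/6 ≈ 2.1667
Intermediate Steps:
W(V, J) = -13/6 (W(V, J) = -⅙*13 = -13/6)
-W(-103, 206) = -1*(-13/6) = 13/6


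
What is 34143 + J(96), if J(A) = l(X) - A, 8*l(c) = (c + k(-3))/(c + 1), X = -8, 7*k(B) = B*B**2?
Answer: 13346507/392 ≈ 34047.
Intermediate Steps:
k(B) = B**3/7 (k(B) = (B*B**2)/7 = B**3/7)
l(c) = (-27/7 + c)/(8*(1 + c)) (l(c) = ((c + (1/7)*(-3)**3)/(c + 1))/8 = ((c + (1/7)*(-27))/(1 + c))/8 = ((c - 27/7)/(1 + c))/8 = ((-27/7 + c)/(1 + c))/8 = (-27/7 + c)/(8*(1 + c)))
J(A) = 83/392 - A (J(A) = (-27 + 7*(-8))/(56*(1 - 8)) - A = (1/56)*(-27 - 56)/(-7) - A = (1/56)*(-1/7)*(-83) - A = 83/392 - A)
34143 + J(96) = 34143 + (83/392 - 1*96) = 34143 + (83/392 - 96) = 34143 - 37549/392 = 13346507/392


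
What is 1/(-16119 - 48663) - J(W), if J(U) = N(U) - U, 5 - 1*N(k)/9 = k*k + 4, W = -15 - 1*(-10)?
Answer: 13669001/64782 ≈ 211.00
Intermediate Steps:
W = -5 (W = -15 + 10 = -5)
N(k) = 9 - 9*k² (N(k) = 45 - 9*(k*k + 4) = 45 - 9*(k² + 4) = 45 - 9*(4 + k²) = 45 + (-36 - 9*k²) = 9 - 9*k²)
J(U) = 9 - U - 9*U² (J(U) = (9 - 9*U²) - U = 9 - U - 9*U²)
1/(-16119 - 48663) - J(W) = 1/(-16119 - 48663) - (9 - 1*(-5) - 9*(-5)²) = 1/(-64782) - (9 + 5 - 9*25) = -1/64782 - (9 + 5 - 225) = -1/64782 - 1*(-211) = -1/64782 + 211 = 13669001/64782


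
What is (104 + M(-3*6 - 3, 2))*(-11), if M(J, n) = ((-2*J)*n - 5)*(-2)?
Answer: 594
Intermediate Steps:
M(J, n) = 10 + 4*J*n (M(J, n) = (-2*J*n - 5)*(-2) = (-5 - 2*J*n)*(-2) = 10 + 4*J*n)
(104 + M(-3*6 - 3, 2))*(-11) = (104 + (10 + 4*(-3*6 - 3)*2))*(-11) = (104 + (10 + 4*(-18 - 3)*2))*(-11) = (104 + (10 + 4*(-21)*2))*(-11) = (104 + (10 - 168))*(-11) = (104 - 158)*(-11) = -54*(-11) = 594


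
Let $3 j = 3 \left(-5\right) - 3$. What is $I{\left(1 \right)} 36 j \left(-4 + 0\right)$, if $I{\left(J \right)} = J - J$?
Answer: $0$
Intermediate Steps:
$I{\left(J \right)} = 0$
$j = -6$ ($j = \frac{3 \left(-5\right) - 3}{3} = \frac{-15 - 3}{3} = \frac{1}{3} \left(-18\right) = -6$)
$I{\left(1 \right)} 36 j \left(-4 + 0\right) = 0 \cdot 36 \left(- 6 \left(-4 + 0\right)\right) = 0 \left(\left(-6\right) \left(-4\right)\right) = 0 \cdot 24 = 0$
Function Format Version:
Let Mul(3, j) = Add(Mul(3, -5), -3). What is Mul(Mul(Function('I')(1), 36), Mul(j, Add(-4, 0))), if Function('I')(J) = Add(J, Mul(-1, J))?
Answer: 0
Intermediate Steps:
Function('I')(J) = 0
j = -6 (j = Mul(Rational(1, 3), Add(Mul(3, -5), -3)) = Mul(Rational(1, 3), Add(-15, -3)) = Mul(Rational(1, 3), -18) = -6)
Mul(Mul(Function('I')(1), 36), Mul(j, Add(-4, 0))) = Mul(Mul(0, 36), Mul(-6, Add(-4, 0))) = Mul(0, Mul(-6, -4)) = Mul(0, 24) = 0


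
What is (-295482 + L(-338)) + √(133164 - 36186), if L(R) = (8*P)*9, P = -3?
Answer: -295698 + √96978 ≈ -2.9539e+5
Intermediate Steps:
L(R) = -216 (L(R) = (8*(-3))*9 = -24*9 = -216)
(-295482 + L(-338)) + √(133164 - 36186) = (-295482 - 216) + √(133164 - 36186) = -295698 + √96978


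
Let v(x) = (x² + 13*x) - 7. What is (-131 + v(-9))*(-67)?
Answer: 11658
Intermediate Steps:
v(x) = -7 + x² + 13*x
(-131 + v(-9))*(-67) = (-131 + (-7 + (-9)² + 13*(-9)))*(-67) = (-131 + (-7 + 81 - 117))*(-67) = (-131 - 43)*(-67) = -174*(-67) = 11658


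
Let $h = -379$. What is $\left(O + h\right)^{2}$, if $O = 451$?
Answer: $5184$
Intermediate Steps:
$\left(O + h\right)^{2} = \left(451 - 379\right)^{2} = 72^{2} = 5184$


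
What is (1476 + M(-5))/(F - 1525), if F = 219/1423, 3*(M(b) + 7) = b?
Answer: -3132023/3254784 ≈ -0.96228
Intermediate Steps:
M(b) = -7 + b/3
F = 219/1423 (F = 219*(1/1423) = 219/1423 ≈ 0.15390)
(1476 + M(-5))/(F - 1525) = (1476 + (-7 + (⅓)*(-5)))/(219/1423 - 1525) = (1476 + (-7 - 5/3))/(-2169856/1423) = (1476 - 26/3)*(-1423/2169856) = (4402/3)*(-1423/2169856) = -3132023/3254784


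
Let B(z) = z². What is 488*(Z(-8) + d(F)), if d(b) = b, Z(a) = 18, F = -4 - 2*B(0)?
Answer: 6832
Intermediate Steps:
F = -4 (F = -4 - 2*0² = -4 - 2*0 = -4 + 0 = -4)
488*(Z(-8) + d(F)) = 488*(18 - 4) = 488*14 = 6832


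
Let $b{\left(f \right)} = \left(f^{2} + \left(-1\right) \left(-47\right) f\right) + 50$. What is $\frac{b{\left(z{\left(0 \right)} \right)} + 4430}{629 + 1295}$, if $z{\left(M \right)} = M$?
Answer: $\frac{1120}{481} \approx 2.3285$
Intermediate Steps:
$b{\left(f \right)} = 50 + f^{2} + 47 f$ ($b{\left(f \right)} = \left(f^{2} + 47 f\right) + 50 = 50 + f^{2} + 47 f$)
$\frac{b{\left(z{\left(0 \right)} \right)} + 4430}{629 + 1295} = \frac{\left(50 + 0^{2} + 47 \cdot 0\right) + 4430}{629 + 1295} = \frac{\left(50 + 0 + 0\right) + 4430}{1924} = \left(50 + 4430\right) \frac{1}{1924} = 4480 \cdot \frac{1}{1924} = \frac{1120}{481}$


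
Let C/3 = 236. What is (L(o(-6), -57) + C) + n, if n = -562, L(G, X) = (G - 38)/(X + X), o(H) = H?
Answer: 8344/57 ≈ 146.39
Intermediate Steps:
C = 708 (C = 3*236 = 708)
L(G, X) = (-38 + G)/(2*X) (L(G, X) = (-38 + G)/((2*X)) = (-38 + G)*(1/(2*X)) = (-38 + G)/(2*X))
(L(o(-6), -57) + C) + n = ((1/2)*(-38 - 6)/(-57) + 708) - 562 = ((1/2)*(-1/57)*(-44) + 708) - 562 = (22/57 + 708) - 562 = 40378/57 - 562 = 8344/57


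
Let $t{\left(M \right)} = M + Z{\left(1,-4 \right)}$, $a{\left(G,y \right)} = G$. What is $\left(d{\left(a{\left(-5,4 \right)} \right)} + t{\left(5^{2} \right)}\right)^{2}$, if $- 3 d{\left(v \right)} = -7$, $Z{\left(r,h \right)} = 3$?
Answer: $\frac{8281}{9} \approx 920.11$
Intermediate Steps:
$d{\left(v \right)} = \frac{7}{3}$ ($d{\left(v \right)} = \left(- \frac{1}{3}\right) \left(-7\right) = \frac{7}{3}$)
$t{\left(M \right)} = 3 + M$ ($t{\left(M \right)} = M + 3 = 3 + M$)
$\left(d{\left(a{\left(-5,4 \right)} \right)} + t{\left(5^{2} \right)}\right)^{2} = \left(\frac{7}{3} + \left(3 + 5^{2}\right)\right)^{2} = \left(\frac{7}{3} + \left(3 + 25\right)\right)^{2} = \left(\frac{7}{3} + 28\right)^{2} = \left(\frac{91}{3}\right)^{2} = \frac{8281}{9}$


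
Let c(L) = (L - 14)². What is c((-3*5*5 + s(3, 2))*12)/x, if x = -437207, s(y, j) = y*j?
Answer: -708964/437207 ≈ -1.6216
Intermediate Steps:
s(y, j) = j*y
c(L) = (-14 + L)²
c((-3*5*5 + s(3, 2))*12)/x = (-14 + (-3*5*5 + 2*3)*12)²/(-437207) = (-14 + (-15*5 + 6)*12)²*(-1/437207) = (-14 + (-75 + 6)*12)²*(-1/437207) = (-14 - 69*12)²*(-1/437207) = (-14 - 828)²*(-1/437207) = (-842)²*(-1/437207) = 708964*(-1/437207) = -708964/437207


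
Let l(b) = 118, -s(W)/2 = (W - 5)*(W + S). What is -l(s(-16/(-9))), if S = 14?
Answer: -118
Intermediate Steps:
s(W) = -2*(-5 + W)*(14 + W) (s(W) = -2*(W - 5)*(W + 14) = -2*(-5 + W)*(14 + W))
-l(s(-16/(-9))) = -1*118 = -118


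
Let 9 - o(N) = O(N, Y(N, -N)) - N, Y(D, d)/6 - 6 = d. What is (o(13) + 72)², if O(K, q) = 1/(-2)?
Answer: 35721/4 ≈ 8930.3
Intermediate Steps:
Y(D, d) = 36 + 6*d
O(K, q) = -½ (O(K, q) = 1*(-½) = -½)
o(N) = 19/2 + N (o(N) = 9 - (-½ - N) = 9 + (½ + N) = 19/2 + N)
(o(13) + 72)² = ((19/2 + 13) + 72)² = (45/2 + 72)² = (189/2)² = 35721/4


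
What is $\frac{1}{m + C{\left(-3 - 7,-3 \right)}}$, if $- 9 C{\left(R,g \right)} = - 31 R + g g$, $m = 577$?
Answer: $\frac{9}{4874} \approx 0.0018465$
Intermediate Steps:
$C{\left(R,g \right)} = - \frac{g^{2}}{9} + \frac{31 R}{9}$ ($C{\left(R,g \right)} = - \frac{- 31 R + g g}{9} = - \frac{- 31 R + g^{2}}{9} = - \frac{g^{2} - 31 R}{9} = - \frac{g^{2}}{9} + \frac{31 R}{9}$)
$\frac{1}{m + C{\left(-3 - 7,-3 \right)}} = \frac{1}{577 + \left(- \frac{\left(-3\right)^{2}}{9} + \frac{31 \left(-3 - 7\right)}{9}\right)} = \frac{1}{577 + \left(\left(- \frac{1}{9}\right) 9 + \frac{31 \left(-3 - 7\right)}{9}\right)} = \frac{1}{577 + \left(-1 + \frac{31}{9} \left(-10\right)\right)} = \frac{1}{577 - \frac{319}{9}} = \frac{1}{\frac{4874}{9}} = \frac{9}{4874}$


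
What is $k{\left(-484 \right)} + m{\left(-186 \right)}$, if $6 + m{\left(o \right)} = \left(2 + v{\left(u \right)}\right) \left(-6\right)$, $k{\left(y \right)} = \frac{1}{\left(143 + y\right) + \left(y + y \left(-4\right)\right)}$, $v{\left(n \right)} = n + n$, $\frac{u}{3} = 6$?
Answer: $- \frac{259973}{1111} \approx -234.0$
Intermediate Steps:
$u = 18$ ($u = 3 \cdot 6 = 18$)
$v{\left(n \right)} = 2 n$
$k{\left(y \right)} = \frac{1}{143 - 2 y}$ ($k{\left(y \right)} = \frac{1}{\left(143 + y\right) + \left(y - 4 y\right)} = \frac{1}{\left(143 + y\right) - 3 y} = \frac{1}{143 - 2 y}$)
$m{\left(o \right)} = -234$ ($m{\left(o \right)} = -6 + \left(2 + 2 \cdot 18\right) \left(-6\right) = -6 + \left(2 + 36\right) \left(-6\right) = -6 + 38 \left(-6\right) = -6 - 228 = -234$)
$k{\left(-484 \right)} + m{\left(-186 \right)} = - \frac{1}{-143 + 2 \left(-484\right)} - 234 = - \frac{1}{-143 - 968} - 234 = - \frac{1}{-1111} - 234 = \left(-1\right) \left(- \frac{1}{1111}\right) - 234 = \frac{1}{1111} - 234 = - \frac{259973}{1111}$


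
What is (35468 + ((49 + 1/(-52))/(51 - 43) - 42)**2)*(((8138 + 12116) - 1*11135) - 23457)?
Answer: -45599900116777/86528 ≈ -5.2700e+8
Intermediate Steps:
(35468 + ((49 + 1/(-52))/(51 - 43) - 42)**2)*(((8138 + 12116) - 1*11135) - 23457) = (35468 + ((49 - 1/52)/8 - 42)**2)*((20254 - 11135) - 23457) = (35468 + ((2547/52)*(1/8) - 42)**2)*(9119 - 23457) = (35468 + (2547/416 - 42)**2)*(-14338) = (35468 + (-14925/416)**2)*(-14338) = (35468 + 222755625/173056)*(-14338) = (6360705833/173056)*(-14338) = -45599900116777/86528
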